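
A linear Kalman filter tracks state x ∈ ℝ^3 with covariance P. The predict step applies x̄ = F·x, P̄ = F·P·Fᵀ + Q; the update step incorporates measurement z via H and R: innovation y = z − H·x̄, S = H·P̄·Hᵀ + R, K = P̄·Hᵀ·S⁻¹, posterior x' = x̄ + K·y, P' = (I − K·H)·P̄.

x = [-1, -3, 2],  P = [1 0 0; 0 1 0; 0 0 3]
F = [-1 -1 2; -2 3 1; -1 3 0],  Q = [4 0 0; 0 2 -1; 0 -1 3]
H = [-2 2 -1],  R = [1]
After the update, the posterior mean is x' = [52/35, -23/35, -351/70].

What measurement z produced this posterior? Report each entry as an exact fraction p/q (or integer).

x̄ = F·x = [8, -5, -8]
P̄ = F·P·Fᵀ + Q = [18 5 -2; 5 18 10; -2 10 13]
S = H·P̄·Hᵀ + R = [70]
K = P̄·Hᵀ·S⁻¹ = [-12/35; 8/35; 11/70]
x' − x̄ = [-228/35, 152/35, 209/70] = K·y
y = (KᵀK)⁻¹·Kᵀ·(x' − x̄) = [19]
z = y + H·x̄ = [19] + [-18] = [1]

z = [1]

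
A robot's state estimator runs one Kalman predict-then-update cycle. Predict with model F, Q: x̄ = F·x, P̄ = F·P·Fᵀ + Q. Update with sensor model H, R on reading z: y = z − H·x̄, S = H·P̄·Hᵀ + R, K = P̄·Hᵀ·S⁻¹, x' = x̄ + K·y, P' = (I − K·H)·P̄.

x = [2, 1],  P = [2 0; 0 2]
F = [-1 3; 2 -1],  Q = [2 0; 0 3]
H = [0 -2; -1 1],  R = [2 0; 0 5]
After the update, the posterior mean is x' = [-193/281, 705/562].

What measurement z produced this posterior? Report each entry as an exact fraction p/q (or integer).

z = [-2, 3]

x̄ = F·x = [1, 3]
P̄ = F·P·Fᵀ + Q = [22 -10; -10 13]
S = H·P̄·Hᵀ + R = [54 -46; -46 60]
K = P̄·Hᵀ·S⁻¹ = [-68/281 -202/281; -251/562 23/562]
x' − x̄ = [-474/281, -981/562] = K·y
y = (KᵀK)⁻¹·Kᵀ·(x' − x̄) = [4, 1]
z = y + H·x̄ = [4, 1] + [-6, 2] = [-2, 3]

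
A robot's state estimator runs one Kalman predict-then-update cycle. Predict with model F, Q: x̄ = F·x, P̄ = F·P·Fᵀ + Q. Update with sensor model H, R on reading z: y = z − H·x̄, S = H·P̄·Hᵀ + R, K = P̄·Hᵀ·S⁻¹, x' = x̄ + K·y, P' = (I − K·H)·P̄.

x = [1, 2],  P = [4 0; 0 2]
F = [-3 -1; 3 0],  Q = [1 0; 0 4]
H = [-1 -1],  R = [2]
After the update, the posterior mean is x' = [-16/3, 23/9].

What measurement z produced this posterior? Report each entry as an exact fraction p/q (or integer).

x̄ = F·x = [-5, 3]
P̄ = F·P·Fᵀ + Q = [39 -36; -36 40]
S = H·P̄·Hᵀ + R = [9]
K = P̄·Hᵀ·S⁻¹ = [-1/3; -4/9]
x' − x̄ = [-1/3, -4/9] = K·y
y = (KᵀK)⁻¹·Kᵀ·(x' − x̄) = [1]
z = y + H·x̄ = [1] + [2] = [3]

z = [3]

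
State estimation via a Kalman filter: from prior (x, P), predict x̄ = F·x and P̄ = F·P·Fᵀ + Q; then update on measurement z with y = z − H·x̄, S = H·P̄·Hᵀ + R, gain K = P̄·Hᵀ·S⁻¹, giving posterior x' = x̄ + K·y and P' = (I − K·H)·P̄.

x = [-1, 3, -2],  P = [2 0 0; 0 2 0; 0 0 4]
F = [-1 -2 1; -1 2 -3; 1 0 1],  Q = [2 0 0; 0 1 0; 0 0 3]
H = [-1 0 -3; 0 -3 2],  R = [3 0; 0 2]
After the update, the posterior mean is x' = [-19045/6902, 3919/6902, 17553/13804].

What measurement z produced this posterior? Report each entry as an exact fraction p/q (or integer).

z = [-1, 1]

x̄ = F·x = [-7, 13, -3]
P̄ = F·P·Fᵀ + Q = [16 -18 2; -18 47 -14; 2 -14 9]
S = H·P̄·Hᵀ + R = [112 -238; -238 629]
K = P̄·Hᵀ·S⁻¹ = [-1/406 45/493; -73/406 -166/493; -233/812 -13/986]
x' − x̄ = [29269/6902, -85807/6902, 58965/13804] = K·y
y = (KᵀK)⁻¹·Kᵀ·(x' − x̄) = [-17, 46]
z = y + H·x̄ = [-17, 46] + [16, -45] = [-1, 1]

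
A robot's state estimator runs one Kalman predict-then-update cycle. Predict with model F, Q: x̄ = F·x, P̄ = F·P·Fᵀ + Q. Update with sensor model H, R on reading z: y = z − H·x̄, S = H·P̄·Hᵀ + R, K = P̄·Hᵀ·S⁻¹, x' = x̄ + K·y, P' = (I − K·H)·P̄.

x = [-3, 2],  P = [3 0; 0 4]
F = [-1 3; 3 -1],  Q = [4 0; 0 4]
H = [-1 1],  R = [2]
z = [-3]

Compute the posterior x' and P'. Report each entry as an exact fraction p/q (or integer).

x̄ = F·x = [9, -11]
P̄ = F·P·Fᵀ + Q = [43 -21; -21 35]
y = z − H·x̄ = [17]
S = H·P̄·Hᵀ + R = [122]
K = P̄·Hᵀ·S⁻¹ = [-32/61; 28/61]
x' = x̄ + K·y = [5/61, -195/61]
P' = (I − K·H)·P̄ = [575/61 511/61; 511/61 567/61]

x' = [5/61, -195/61]
P' = [575/61 511/61; 511/61 567/61]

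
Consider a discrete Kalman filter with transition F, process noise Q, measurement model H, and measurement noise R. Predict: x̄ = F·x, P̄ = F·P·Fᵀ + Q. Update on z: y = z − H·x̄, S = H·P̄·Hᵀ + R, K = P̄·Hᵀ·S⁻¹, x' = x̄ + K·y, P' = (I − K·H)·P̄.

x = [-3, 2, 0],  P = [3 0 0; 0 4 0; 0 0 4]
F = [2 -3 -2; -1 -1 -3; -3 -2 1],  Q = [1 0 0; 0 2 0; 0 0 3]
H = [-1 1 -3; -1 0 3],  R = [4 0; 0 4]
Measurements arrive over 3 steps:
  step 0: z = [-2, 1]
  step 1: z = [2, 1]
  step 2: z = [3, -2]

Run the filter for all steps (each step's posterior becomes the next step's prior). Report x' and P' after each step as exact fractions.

step 0: x̄ = F·x = [-12, 1, 5]
step 0: P̄ = F·P·Fᵀ + Q = [65 30 -2; 30 45 5; -2 5 50]
step 0: y = z − H·x̄ = [0, -26]
step 0: S = H·P̄·Hᵀ + R = [462 -400; -400 531]
step 0: K = P̄·Hᵀ·S⁻¹ = [-43799/85322 -22201/42661; -3000/42661 -3465/42661; -409/2306 176/1153]
step 0: x' = x̄ + K·y = [65294/42661, 132751/42661, 1189/1153]
step 0: P' = (I − K·H)·P̄ = [1123217/85322 946815/42661 8519/2306; 946815/42661 1867770/42661 8405/1153; 8519/2306 8405/1153 3309/2306]
step 1: x̄ = F·x = [-355651/42661, -330024/42661, -417391/42661]
step 1: P̄ = F·P·Fᵀ + Q = [10453119/42661 8584636/42661 14020408/42661; 8584636/42661 7770798/42661 12786528/42661; 14020408/42661 12786528/42661 21886987/42661]
step 1: y = z − H·x̄ = [-1192478/42661, 939183/42661]
step 1: S = H·P̄·Hᵀ + R = [205611452/42661 -156754816/42661; -156754816/42661 123484198/42661]
step 1: K = P̄·Hᵀ·S⁻¹ = [-5507394973/9583611620 -2269079333/4791805810; -995828177/4791805810 -54359562/2395902905; -388060307/1916722324 154474335/958361162]
step 1: x' = x̄ + K·y = [-6464541291/2395902905, -5813446483/2395902905, -276071412/479180581]
step 1: P' = (I − K·H)·P̄ = [39450102859/9583611620 19358995581/4791805810 1419831213/1916722324; 19358995581/4791805810 17149900979/2395902905 1261607939/958361162; 1419831213/1916722324 1261607939/958361162 885208631/1916722324]
step 2: x̄ = F·x = [7271970987/2395902905, 16419058954/2395902905, 29640159779/2395902905]
step 2: P̄ = F·P·Fᵀ + Q = [108117110284/2395902905 75638276288/2395902905 107261050938/2395902905; 75638276288/2395902905 90694678366/2395902905 138933747056/2395902905; 107261050938/2395902905 138933747056/2395902905 258545714851/2395902905]
step 2: y = z − H·x̄ = [17392220017/479180581, -17288062832/479180581]
step 2: S = H·P̄·Hᵀ + R = [438798820929/479180581 -375526271699/479180581; -375526271699/479180581 360209169987/479180581]
step 2: K = P̄·Hᵀ·S⁻¹ = [-9885877217300/17779704580681 -8196967309222/17779704580681; -3463520737291/17779704580681 -242880223019/17779704580681; -3545643253566/17779704580681 2901713209867/17779704580681]
step 2: x' = x̄ + K·y = [-45587892646893/88898522903405, 24477383806759/88898522903405, -67124495404751/88898522903405]
step 2: P' = (I − K·H)·P̄ = [357930494506544/88898522903405 354204098482648/88898522903405 64663716107368/88898522903405; 354204098482648/88898522903405 634280177759096/88898522903405 116448831340756/88898522903405; 64663716107368/88898522903405 116448831340756/88898522903405 40899326768236/88898522903405]

step 0: x' = [65294/42661, 132751/42661, 1189/1153], P' = [1123217/85322 946815/42661 8519/2306; 946815/42661 1867770/42661 8405/1153; 8519/2306 8405/1153 3309/2306]
step 1: x' = [-6464541291/2395902905, -5813446483/2395902905, -276071412/479180581], P' = [39450102859/9583611620 19358995581/4791805810 1419831213/1916722324; 19358995581/4791805810 17149900979/2395902905 1261607939/958361162; 1419831213/1916722324 1261607939/958361162 885208631/1916722324]
step 2: x' = [-45587892646893/88898522903405, 24477383806759/88898522903405, -67124495404751/88898522903405], P' = [357930494506544/88898522903405 354204098482648/88898522903405 64663716107368/88898522903405; 354204098482648/88898522903405 634280177759096/88898522903405 116448831340756/88898522903405; 64663716107368/88898522903405 116448831340756/88898522903405 40899326768236/88898522903405]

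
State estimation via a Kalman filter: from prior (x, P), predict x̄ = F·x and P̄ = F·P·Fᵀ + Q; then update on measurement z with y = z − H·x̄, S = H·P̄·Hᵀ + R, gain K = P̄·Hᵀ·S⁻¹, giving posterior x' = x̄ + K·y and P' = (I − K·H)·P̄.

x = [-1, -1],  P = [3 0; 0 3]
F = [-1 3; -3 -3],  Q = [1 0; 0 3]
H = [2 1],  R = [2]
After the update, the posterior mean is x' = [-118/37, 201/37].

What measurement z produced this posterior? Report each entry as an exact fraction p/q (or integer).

z = [-1]

x̄ = F·x = [-2, 6]
P̄ = F·P·Fᵀ + Q = [31 -18; -18 57]
S = H·P̄·Hᵀ + R = [111]
K = P̄·Hᵀ·S⁻¹ = [44/111; 7/37]
x' − x̄ = [-44/37, -21/37] = K·y
y = (KᵀK)⁻¹·Kᵀ·(x' − x̄) = [-3]
z = y + H·x̄ = [-3] + [2] = [-1]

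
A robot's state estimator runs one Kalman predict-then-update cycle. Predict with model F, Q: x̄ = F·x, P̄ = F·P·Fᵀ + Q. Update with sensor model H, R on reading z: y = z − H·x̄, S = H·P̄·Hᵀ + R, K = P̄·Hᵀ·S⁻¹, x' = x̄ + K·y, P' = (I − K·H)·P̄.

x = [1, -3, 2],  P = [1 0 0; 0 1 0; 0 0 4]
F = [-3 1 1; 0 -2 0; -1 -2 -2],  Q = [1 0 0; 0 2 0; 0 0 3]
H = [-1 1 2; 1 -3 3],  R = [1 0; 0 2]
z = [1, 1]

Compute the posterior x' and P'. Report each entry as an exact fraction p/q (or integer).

x' = [39421/21106, 13766/10553, 18495/21106]
P' = [138805/21106 36926/10553 29609/21106; 36926/10553 21782/10553 8508/10553; 29609/21106 8508/10553 9157/21106]

x̄ = F·x = [-4, 6, 1]
P̄ = F·P·Fᵀ + Q = [15 -2 -7; -2 6 4; -7 4 24]
y = z − H·x̄ = [-11, 20]
S = H·P̄·Hᵀ + R = [166 98; 98 185]
K = P̄·Hᵀ·S⁻¹ = [-5735/21106 1519/10553; 1872/10553 -1448/10553; 5721/21106 1508/10553]
x' = x̄ + K·y = [39421/21106, 13766/10553, 18495/21106]
P' = (I − K·H)·P̄ = [138805/21106 36926/10553 29609/21106; 36926/10553 21782/10553 8508/10553; 29609/21106 8508/10553 9157/21106]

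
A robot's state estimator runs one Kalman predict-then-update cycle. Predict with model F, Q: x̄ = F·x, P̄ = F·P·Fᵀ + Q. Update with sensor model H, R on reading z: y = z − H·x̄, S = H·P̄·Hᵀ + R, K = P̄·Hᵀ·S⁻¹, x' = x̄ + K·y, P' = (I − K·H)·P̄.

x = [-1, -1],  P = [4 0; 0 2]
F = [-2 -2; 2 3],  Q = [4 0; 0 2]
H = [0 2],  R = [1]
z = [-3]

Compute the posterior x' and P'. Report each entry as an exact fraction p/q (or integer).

x̄ = F·x = [4, -5]
P̄ = F·P·Fᵀ + Q = [28 -28; -28 36]
y = z − H·x̄ = [7]
S = H·P̄·Hᵀ + R = [145]
K = P̄·Hᵀ·S⁻¹ = [-56/145; 72/145]
x' = x̄ + K·y = [188/145, -221/145]
P' = (I − K·H)·P̄ = [924/145 -28/145; -28/145 36/145]

x' = [188/145, -221/145]
P' = [924/145 -28/145; -28/145 36/145]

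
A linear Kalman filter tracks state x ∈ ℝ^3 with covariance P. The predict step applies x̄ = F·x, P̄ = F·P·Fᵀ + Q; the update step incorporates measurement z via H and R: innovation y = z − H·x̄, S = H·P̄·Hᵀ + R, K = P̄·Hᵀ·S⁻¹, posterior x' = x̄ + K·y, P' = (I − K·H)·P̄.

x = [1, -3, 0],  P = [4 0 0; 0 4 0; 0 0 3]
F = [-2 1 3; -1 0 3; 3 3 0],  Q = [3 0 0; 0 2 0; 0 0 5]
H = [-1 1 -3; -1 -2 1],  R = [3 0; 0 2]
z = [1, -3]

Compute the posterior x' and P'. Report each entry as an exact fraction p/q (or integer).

x' = [-138866/232957, 465629/232957, 112633/232957]
P' = [859721/232957 -564151/232957 -442317/232957; -564151/232957 546452/232957 390279/232957; -442317/232957 390279/232957 350635/232957]

x̄ = F·x = [-5, -1, -6]
P̄ = F·P·Fᵀ + Q = [50 35 -12; 35 33 -12; -12 -12 77]
y = z − H·x̄ = [-21, -4]
S = H·P̄·Hᵀ + R = [709 -320; -320 473]
K = P̄·Hᵀ·S⁻¹ = [-32307/232957 -86868/232957; -20078/232957 -69237/232957; -73103/232957 6197/232957]
x' = x̄ + K·y = [-138866/232957, 465629/232957, 112633/232957]
P' = (I − K·H)·P̄ = [859721/232957 -564151/232957 -442317/232957; -564151/232957 546452/232957 390279/232957; -442317/232957 390279/232957 350635/232957]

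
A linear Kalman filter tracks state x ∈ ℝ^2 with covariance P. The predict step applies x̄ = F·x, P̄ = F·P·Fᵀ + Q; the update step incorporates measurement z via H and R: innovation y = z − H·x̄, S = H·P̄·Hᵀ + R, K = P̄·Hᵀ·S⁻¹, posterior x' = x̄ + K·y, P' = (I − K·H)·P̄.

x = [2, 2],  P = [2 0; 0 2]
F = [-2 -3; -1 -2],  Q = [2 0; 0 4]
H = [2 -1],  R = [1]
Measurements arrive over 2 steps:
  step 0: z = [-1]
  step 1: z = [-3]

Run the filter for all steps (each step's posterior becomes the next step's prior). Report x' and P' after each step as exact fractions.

step 0: x' = [-110/63, -16/7], P' = [164/63 32/7; 32/7 62/7]
step 1: x' = [-784/403, -1150/1209], P' = [5948/2015 31412/6045; 31412/6045 60296/6045]

step 0: x̄ = F·x = [-10, -6]
step 0: P̄ = F·P·Fᵀ + Q = [28 16; 16 14]
step 0: y = z − H·x̄ = [13]
step 0: S = H·P̄·Hᵀ + R = [63]
step 0: K = P̄·Hᵀ·S⁻¹ = [40/63; 2/7]
step 0: x' = x̄ + K·y = [-110/63, -16/7]
step 0: P' = (I − K·H)·P̄ = [164/63 32/7; 32/7 62/7]
step 1: x̄ = F·x = [652/63, 398/63]
step 1: P̄ = F·P·Fᵀ + Q = [9260/63 5692/63; 5692/63 3800/63]
step 1: y = z − H·x̄ = [-365/21]
step 1: S = H·P̄·Hᵀ + R = [2015/7]
step 1: K = P̄·Hᵀ·S⁻¹ = [4276/6045; 2528/6045]
step 1: x' = x̄ + K·y = [-784/403, -1150/1209]
step 1: P' = (I − K·H)·P̄ = [5948/2015 31412/6045; 31412/6045 60296/6045]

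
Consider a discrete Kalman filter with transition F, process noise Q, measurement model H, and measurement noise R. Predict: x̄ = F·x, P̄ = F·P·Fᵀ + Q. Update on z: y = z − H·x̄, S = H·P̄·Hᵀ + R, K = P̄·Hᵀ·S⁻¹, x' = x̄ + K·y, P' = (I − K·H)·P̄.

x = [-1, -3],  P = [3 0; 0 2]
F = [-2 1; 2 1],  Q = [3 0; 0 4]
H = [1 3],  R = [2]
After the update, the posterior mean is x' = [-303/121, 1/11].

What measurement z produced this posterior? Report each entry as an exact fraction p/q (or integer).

x̄ = F·x = [-1, -5]
P̄ = F·P·Fᵀ + Q = [17 -10; -10 18]
S = H·P̄·Hᵀ + R = [121]
K = P̄·Hᵀ·S⁻¹ = [-13/121; 4/11]
x' − x̄ = [-182/121, 56/11] = K·y
y = (KᵀK)⁻¹·Kᵀ·(x' − x̄) = [14]
z = y + H·x̄ = [14] + [-16] = [-2]

z = [-2]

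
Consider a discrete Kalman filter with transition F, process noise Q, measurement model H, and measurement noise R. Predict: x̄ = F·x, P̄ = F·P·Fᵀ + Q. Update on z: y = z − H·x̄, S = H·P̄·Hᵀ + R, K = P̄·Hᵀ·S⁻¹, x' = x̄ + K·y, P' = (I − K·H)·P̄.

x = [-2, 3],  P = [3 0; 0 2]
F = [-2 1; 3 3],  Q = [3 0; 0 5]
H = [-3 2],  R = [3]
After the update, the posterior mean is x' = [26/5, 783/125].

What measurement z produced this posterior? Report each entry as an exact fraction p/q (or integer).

x̄ = F·x = [7, 3]
P̄ = F·P·Fᵀ + Q = [17 -12; -12 50]
S = H·P̄·Hᵀ + R = [500]
K = P̄·Hᵀ·S⁻¹ = [-3/20; 34/125]
x' − x̄ = [-9/5, 408/125] = K·y
y = (KᵀK)⁻¹·Kᵀ·(x' − x̄) = [12]
z = y + H·x̄ = [12] + [-15] = [-3]

z = [-3]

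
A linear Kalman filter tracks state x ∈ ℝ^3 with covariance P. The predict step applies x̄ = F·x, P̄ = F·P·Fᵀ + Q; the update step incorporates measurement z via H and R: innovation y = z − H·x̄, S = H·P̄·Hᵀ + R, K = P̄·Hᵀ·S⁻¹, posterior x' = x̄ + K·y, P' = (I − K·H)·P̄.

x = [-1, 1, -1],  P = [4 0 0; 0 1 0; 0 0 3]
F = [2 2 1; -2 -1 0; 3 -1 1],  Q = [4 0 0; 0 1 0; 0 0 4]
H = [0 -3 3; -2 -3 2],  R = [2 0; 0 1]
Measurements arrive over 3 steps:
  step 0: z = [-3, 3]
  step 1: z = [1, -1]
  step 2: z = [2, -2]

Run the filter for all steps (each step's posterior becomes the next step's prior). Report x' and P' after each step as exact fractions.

step 0: x' = [-71232/35849, -27404/35849, -61535/35849], P' = [41836/35849 -47591/35849 -38289/35849; -47591/35849 87847/35849 84561/35849; -38289/35849 84561/35849 89105/35849]
step 1: x' = [-26117177/472494545, 470676833/472494545, 510197006/472494545], P' = [400191607/472494545 -321513078/472494545 -202478596/472494545; -321513078/472494545 538645067/472494545 499678689/472494545; -202478596/472494545 499678689/472494545 562485253/472494545]
step 2: x' = [7984651723340/3789522165131, -3000545109481/3789522165131, -390667713861/3789522165131], P' = [3058531276891/3789522165131 -2389928347877/3789522165131 -1457553538063/3789522165131; -2389928347877/3789522165131 4084346854000/3789522165131 3799578132468/3789522165131; -1457553538063/3789522165131 3799578132468/3789522165131 4327708795594/3789522165131]

step 0: x̄ = F·x = [-1, 1, -5]
step 0: P̄ = F·P·Fᵀ + Q = [27 -18 25; -18 18 -23; 25 -23 44]
step 0: y = z − H·x̄ = [15, 14]
step 0: S = H·P̄·Hᵀ + R = [974 513; 513 307]
step 0: K = P̄·Hᵀ·S⁻¹ = [13953/35849 -17477/35849; -4929/35849 763/35849; 6816/35849 1105/35849]
step 0: x' = x̄ + K·y = [-71232/35849, -27404/35849, -61535/35849]
step 0: P' = (I − K·H)·P̄ = [41836/35849 -47591/35849 -38289/35849; -47591/35849 87847/35849 84561/35849; -38289/35849 84561/35849 89105/35849]
step 1: x̄ = F·x = [-258807/35849, 169868/35849, -247827/35849]
step 1: P̄ = F·P·Fᵀ + Q = [555593/35849 -65475/35849 -132821/35849; -65475/35849 100676/35849 -123561/35849; -132821/35849 -123561/35849 583562/35849]
step 1: y = z − H·x̄ = [1288934/35849, 451795/35849]
step 1: S = H·P̄·Hᵀ + R = [8453938/35849 6664947/35849; 6664947/35849 7258153/35849]
step 1: K = P̄·Hᵀ·S⁻¹ = [178551723/472494545 -240801172/472494545; -58449567/472494545 26448333/472494545; 94209846/472494545 30891631/472494545]
step 1: x' = x̄ + K·y = [-26117177/472494545, 470676833/472494545, 510197006/472494545]
step 1: P' = (I − K·H)·P̄ = [400191607/472494545 -321513078/472494545 -202478596/472494545; -321513078/472494545 538645067/472494545 499678689/472494545; -202478596/472494545 499678689/472494545 562485253/472494545]
step 2: x̄ = F·x = [1399316318/472494545, -418442479/472494545, -38831358/472494545]
step 2: P̄ = F·P·Fᵀ + Q = [4824505877/472494545 -843699591/472494545 87578158/472494545; -843699591/472494545 1325853728/472494545 -1635712994/472494545; 87578158/472494545 -1635712994/472494545 6307682477/472494545]
step 2: y = z − H·x̄ = [-193844273/472494545, 135195765/94498909]
step 2: S = H·P̄·Hᵀ + R = [99089648827/472494545 13745361366/94498909; 13745361366/94498909 13147493417/94498909]
step 2: K = P̄·Hᵀ·S⁻¹ = [1398562214721/3789522165131 -1862384586277/3789522165131; -427153082298/3789522165131 125972398690/3789522165131; 792195994689/3789522165131 171790269910/3789522165131]
step 2: x' = x̄ + K·y = [7984651723340/3789522165131, -3000545109481/3789522165131, -390667713861/3789522165131]
step 2: P' = (I − K·H)·P̄ = [3058531276891/3789522165131 -2389928347877/3789522165131 -1457553538063/3789522165131; -2389928347877/3789522165131 4084346854000/3789522165131 3799578132468/3789522165131; -1457553538063/3789522165131 3799578132468/3789522165131 4327708795594/3789522165131]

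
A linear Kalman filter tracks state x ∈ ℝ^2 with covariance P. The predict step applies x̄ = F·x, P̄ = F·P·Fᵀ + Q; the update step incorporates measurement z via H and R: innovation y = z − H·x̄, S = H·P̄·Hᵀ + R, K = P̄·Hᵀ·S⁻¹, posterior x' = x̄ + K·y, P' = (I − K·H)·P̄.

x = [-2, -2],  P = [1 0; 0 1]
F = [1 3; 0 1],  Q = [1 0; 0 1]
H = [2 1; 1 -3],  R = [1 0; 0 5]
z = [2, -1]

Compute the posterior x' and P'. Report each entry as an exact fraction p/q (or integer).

x' = [509/943, 549/943]
P' = [237/943 -76/943; -76/943 283/943]

x̄ = F·x = [-8, -2]
P̄ = F·P·Fᵀ + Q = [11 3; 3 2]
y = z − H·x̄ = [20, 1]
S = H·P̄·Hᵀ + R = [59 1; 1 16]
K = P̄·Hᵀ·S⁻¹ = [398/943 93/943; 131/943 -185/943]
x' = x̄ + K·y = [509/943, 549/943]
P' = (I − K·H)·P̄ = [237/943 -76/943; -76/943 283/943]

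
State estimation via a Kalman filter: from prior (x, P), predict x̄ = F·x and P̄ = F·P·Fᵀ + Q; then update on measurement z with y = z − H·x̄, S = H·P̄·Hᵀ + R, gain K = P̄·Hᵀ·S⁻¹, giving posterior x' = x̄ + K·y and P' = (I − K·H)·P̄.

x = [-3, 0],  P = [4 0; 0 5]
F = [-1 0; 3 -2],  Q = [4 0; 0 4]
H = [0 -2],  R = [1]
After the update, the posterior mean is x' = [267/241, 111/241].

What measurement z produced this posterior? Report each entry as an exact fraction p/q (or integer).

z = [-1]

x̄ = F·x = [3, -9]
P̄ = F·P·Fᵀ + Q = [8 -12; -12 60]
S = H·P̄·Hᵀ + R = [241]
K = P̄·Hᵀ·S⁻¹ = [24/241; -120/241]
x' − x̄ = [-456/241, 2280/241] = K·y
y = (KᵀK)⁻¹·Kᵀ·(x' − x̄) = [-19]
z = y + H·x̄ = [-19] + [18] = [-1]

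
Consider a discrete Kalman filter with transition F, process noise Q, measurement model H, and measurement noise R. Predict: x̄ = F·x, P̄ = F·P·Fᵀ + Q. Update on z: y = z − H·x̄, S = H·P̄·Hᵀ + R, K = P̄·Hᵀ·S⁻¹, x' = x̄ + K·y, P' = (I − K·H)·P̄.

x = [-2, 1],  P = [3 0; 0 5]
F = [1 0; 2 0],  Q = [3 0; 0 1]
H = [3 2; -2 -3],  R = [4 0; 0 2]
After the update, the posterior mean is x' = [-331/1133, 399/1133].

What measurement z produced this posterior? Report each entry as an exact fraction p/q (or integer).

x̄ = F·x = [-2, -4]
P̄ = F·P·Fᵀ + Q = [6 6; 6 13]
S = H·P̄·Hᵀ + R = [182 -192; -192 215]
K = P̄·Hᵀ·S⁻¹ = [345/1133 150/1133; -166/1133 -417/1133]
x' − x̄ = [1935/1133, 4931/1133] = K·y
y = (KᵀK)⁻¹·Kᵀ·(x' − x̄) = [13, -17]
z = y + H·x̄ = [13, -17] + [-14, 16] = [-1, -1]

z = [-1, -1]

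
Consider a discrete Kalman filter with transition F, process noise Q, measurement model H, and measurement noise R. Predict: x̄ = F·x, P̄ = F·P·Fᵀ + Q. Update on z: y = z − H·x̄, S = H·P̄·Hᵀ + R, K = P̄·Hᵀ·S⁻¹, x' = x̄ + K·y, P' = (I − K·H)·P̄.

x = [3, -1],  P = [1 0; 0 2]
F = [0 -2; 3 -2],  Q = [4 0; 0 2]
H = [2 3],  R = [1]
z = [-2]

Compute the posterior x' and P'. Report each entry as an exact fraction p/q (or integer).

x̄ = F·x = [2, 11]
P̄ = F·P·Fᵀ + Q = [12 8; 8 19]
y = z − H·x̄ = [-39]
S = H·P̄·Hᵀ + R = [316]
K = P̄·Hᵀ·S⁻¹ = [12/79; 73/316]
x' = x̄ + K·y = [-310/79, 629/316]
P' = (I − K·H)·P̄ = [372/79 -244/79; -244/79 675/316]

x' = [-310/79, 629/316]
P' = [372/79 -244/79; -244/79 675/316]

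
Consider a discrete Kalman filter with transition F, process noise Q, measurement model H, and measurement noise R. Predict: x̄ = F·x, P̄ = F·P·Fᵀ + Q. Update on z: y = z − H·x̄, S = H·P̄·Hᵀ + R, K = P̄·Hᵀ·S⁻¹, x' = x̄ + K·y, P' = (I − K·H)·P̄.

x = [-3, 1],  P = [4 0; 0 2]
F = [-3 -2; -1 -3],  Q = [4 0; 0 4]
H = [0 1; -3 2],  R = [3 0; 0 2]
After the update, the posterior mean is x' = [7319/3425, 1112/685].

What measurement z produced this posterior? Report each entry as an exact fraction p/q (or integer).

z = [2, -3]

x̄ = F·x = [7, 0]
P̄ = F·P·Fᵀ + Q = [48 24; 24 26]
S = H·P̄·Hᵀ + R = [29 -20; -20 250]
K = P̄·Hᵀ·S⁻¹ = [408/685 -1152/3425; 122/137 -6/685]
x' − x̄ = [-16656/3425, 1112/685] = K·y
y = (KᵀK)⁻¹·Kᵀ·(x' − x̄) = [2, 18]
z = y + H·x̄ = [2, 18] + [0, -21] = [2, -3]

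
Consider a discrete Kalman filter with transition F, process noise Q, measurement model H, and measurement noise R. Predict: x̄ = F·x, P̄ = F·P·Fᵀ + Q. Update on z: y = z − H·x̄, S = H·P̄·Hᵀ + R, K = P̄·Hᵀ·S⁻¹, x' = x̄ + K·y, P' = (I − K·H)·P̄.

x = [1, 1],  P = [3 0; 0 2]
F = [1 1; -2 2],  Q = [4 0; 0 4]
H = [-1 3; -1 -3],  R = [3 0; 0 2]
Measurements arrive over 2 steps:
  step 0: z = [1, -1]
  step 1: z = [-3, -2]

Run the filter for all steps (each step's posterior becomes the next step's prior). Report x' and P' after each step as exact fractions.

step 0: x̄ = F·x = [2, 0]
step 0: P̄ = F·P·Fᵀ + Q = [9 -2; -2 24]
step 0: y = z − H·x̄ = [3, 1]
step 0: S = H·P̄·Hᵀ + R = [240 -207; -207 215]
step 0: K = P̄·Hᵀ·S⁻¹ = [-1282/2917 -1275/2917; 1420/8751 -494/2917]
step 0: x' = x̄ + K·y = [713/2917, 926/2917]
step 0: P' = (I − K·H)·P̄ = [3198/2917 -216/2917; -216/2917 1204/8751]
step 1: x̄ = F·x = [1639/2917, 426/2917]
step 1: P̄ = F·P·Fᵀ + Q = [44506/8751 -16780/8751; -16780/8751 83380/8751]
step 1: y = z − H·x̄ = [-8390/2917, -1]
step 1: S = H·P̄·Hᵀ + R = [921859/8751 -242/3; -242/3 244/3]
step 1: K = P̄·Hᵀ·S⁻¹ = [-1810883/4508534 -3518169/9017068; 360640/2254267 -381420/2254267]
step 1: x' = x̄ + K·y = [19001745/9017068, -326654/2254267]
step 1: P' = (I − K·H)·P̄ = [4475409/4508534 -159540/2254267; -159540/2254267 307460/2254267]

step 0: x' = [713/2917, 926/2917], P' = [3198/2917 -216/2917; -216/2917 1204/8751]
step 1: x' = [19001745/9017068, -326654/2254267], P' = [4475409/4508534 -159540/2254267; -159540/2254267 307460/2254267]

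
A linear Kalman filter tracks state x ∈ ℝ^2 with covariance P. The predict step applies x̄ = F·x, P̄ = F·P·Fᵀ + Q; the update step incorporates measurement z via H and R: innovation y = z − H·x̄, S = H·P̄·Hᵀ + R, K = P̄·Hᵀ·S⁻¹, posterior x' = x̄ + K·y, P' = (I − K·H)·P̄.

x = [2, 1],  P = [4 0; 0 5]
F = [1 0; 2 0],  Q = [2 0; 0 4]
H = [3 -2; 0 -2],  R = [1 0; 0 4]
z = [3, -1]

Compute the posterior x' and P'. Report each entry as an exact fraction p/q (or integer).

x̄ = F·x = [2, 4]
P̄ = F·P·Fᵀ + Q = [6 8; 8 20]
y = z − H·x̄ = [5, 7]
S = H·P̄·Hᵀ + R = [39 32; 32 84]
K = P̄·Hᵀ·S⁻¹ = [170/563 -172/563; -16/563 -262/563]
x' = x̄ + K·y = [772/563, 338/563]
P' = (I − K·H)·P̄ = [286/563 344/563; 344/563 524/563]

x' = [772/563, 338/563]
P' = [286/563 344/563; 344/563 524/563]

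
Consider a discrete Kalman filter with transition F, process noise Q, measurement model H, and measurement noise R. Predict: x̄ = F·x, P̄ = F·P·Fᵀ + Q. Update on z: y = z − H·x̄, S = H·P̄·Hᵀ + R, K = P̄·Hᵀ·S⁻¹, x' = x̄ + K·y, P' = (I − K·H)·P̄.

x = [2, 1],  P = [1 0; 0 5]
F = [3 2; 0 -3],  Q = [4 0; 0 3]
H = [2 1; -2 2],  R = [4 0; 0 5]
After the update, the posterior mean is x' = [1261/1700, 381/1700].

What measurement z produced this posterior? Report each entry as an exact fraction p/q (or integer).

x̄ = F·x = [8, -3]
P̄ = F·P·Fᵀ + Q = [33 -30; -30 48]
S = H·P̄·Hᵀ + R = [64 -96; -96 569]
K = P̄·Hᵀ·S⁻¹ = [2097/6800 -72/425; 2037/6800 138/425]
x' − x̄ = [-12339/1700, 5481/1700] = K·y
y = (KᵀK)⁻¹·Kᵀ·(x' − x̄) = [-12, 21]
z = y + H·x̄ = [-12, 21] + [13, -22] = [1, -1]

z = [1, -1]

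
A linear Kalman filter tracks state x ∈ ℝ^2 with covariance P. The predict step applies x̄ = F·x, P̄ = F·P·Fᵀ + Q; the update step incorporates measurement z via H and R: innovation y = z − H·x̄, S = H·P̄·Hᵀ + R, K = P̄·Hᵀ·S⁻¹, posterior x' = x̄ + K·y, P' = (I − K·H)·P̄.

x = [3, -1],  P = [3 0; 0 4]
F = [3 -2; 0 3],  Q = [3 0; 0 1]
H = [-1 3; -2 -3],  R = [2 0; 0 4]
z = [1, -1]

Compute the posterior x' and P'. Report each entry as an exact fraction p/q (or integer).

x' = [8873/46882, 8139/23441]
P' = [15293/23441 -48/23441; -48/23441 3452/23441]

x̄ = F·x = [11, -3]
P̄ = F·P·Fᵀ + Q = [46 -24; -24 37]
y = z − H·x̄ = [21, 12]
S = H·P̄·Hᵀ + R = [525 -169; -169 233]
K = P̄·Hᵀ·S⁻¹ = [-15437/46882 -15221/46882; 5202/23441 -2565/23441]
x' = x̄ + K·y = [8873/46882, 8139/23441]
P' = (I − K·H)·P̄ = [15293/23441 -48/23441; -48/23441 3452/23441]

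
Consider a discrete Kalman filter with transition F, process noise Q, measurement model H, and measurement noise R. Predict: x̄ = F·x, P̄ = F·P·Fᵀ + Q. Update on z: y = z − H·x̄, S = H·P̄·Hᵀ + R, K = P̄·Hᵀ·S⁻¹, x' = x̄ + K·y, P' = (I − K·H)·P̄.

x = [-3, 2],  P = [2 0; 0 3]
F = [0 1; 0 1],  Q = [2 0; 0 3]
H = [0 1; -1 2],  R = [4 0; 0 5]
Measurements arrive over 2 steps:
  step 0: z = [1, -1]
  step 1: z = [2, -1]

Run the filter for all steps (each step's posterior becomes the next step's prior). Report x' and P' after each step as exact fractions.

step 0: x' = [272/139, 119/139], P' = [541/139 228/139; 228/139 204/139]
step 1: x' = [23387/16339, 11954/16339], P' = [48574/16339 18912/16339; 18912/16339 19836/16339]

step 0: x̄ = F·x = [2, 2]
step 0: P̄ = F·P·Fᵀ + Q = [5 3; 3 6]
step 0: y = z − H·x̄ = [-1, -3]
step 0: S = H·P̄·Hᵀ + R = [10 9; 9 22]
step 0: K = P̄·Hᵀ·S⁻¹ = [57/139 -17/139; 51/139 36/139]
step 0: x' = x̄ + K·y = [272/139, 119/139]
step 0: P' = (I − K·H)·P̄ = [541/139 228/139; 228/139 204/139]
step 1: x̄ = F·x = [119/139, 119/139]
step 1: P̄ = F·P·Fᵀ + Q = [482/139 204/139; 204/139 621/139]
step 1: y = z − H·x̄ = [159/139, -258/139]
step 1: S = H·P̄·Hᵀ + R = [1177/139 1038/139; 1038/139 2845/139]
step 1: K = P̄·Hᵀ·S⁻¹ = [4728/16339 -2150/16339; 4959/16339 4152/16339]
step 1: x' = x̄ + K·y = [23387/16339, 11954/16339]
step 1: P' = (I − K·H)·P̄ = [48574/16339 18912/16339; 18912/16339 19836/16339]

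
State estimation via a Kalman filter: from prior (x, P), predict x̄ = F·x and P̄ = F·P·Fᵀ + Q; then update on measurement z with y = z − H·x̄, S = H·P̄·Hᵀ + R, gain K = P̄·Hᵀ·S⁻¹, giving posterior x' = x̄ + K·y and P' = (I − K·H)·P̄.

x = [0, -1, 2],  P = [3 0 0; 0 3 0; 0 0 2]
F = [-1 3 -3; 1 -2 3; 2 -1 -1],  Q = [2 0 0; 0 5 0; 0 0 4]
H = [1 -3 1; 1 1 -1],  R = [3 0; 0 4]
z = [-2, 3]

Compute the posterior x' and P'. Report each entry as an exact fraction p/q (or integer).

x̄ = F·x = [-9, 8, -1]
P̄ = F·P·Fᵀ + Q = [50 -39 -9; -39 38 6; -9 6 21]
y = z − H·x̄ = [32, 3]
S = H·P̄·Hᵀ + R = [596 17; 17 41]
K = P̄·Hᵀ·S⁻¹ = [682/2683 1026/2683; -5908/24147 -1673/24147; 18/2683 -1578/2683]
x' = x̄ + K·y = [755/2683, -899/24147, -6841/2683]
P' = (I − K·H)·P̄ = [5874/2683 2799/2683 4569/2683; 2799/2683 37399/24147 7698/2683; 4569/2683 7698/2683 18579/2683]

x' = [755/2683, -899/24147, -6841/2683]
P' = [5874/2683 2799/2683 4569/2683; 2799/2683 37399/24147 7698/2683; 4569/2683 7698/2683 18579/2683]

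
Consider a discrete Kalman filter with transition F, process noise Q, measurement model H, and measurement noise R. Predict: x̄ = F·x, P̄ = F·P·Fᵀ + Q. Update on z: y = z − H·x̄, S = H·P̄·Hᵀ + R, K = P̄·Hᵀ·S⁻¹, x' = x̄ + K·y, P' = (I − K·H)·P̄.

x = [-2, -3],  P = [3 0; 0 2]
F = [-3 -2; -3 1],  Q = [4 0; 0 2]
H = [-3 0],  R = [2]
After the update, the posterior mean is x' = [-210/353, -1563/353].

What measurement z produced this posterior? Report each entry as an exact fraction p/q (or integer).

z = [2]

x̄ = F·x = [12, 3]
P̄ = F·P·Fᵀ + Q = [39 23; 23 31]
S = H·P̄·Hᵀ + R = [353]
K = P̄·Hᵀ·S⁻¹ = [-117/353; -69/353]
x' − x̄ = [-4446/353, -2622/353] = K·y
y = (KᵀK)⁻¹·Kᵀ·(x' − x̄) = [38]
z = y + H·x̄ = [38] + [-36] = [2]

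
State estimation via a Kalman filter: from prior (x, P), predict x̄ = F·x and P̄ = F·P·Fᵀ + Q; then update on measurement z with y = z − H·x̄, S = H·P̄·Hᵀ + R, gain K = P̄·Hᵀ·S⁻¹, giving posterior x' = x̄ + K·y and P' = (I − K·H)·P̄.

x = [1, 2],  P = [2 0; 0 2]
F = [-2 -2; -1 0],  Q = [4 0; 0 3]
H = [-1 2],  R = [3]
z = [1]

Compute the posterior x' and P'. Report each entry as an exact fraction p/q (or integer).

x̄ = F·x = [-6, -1]
P̄ = F·P·Fᵀ + Q = [20 4; 4 5]
y = z − H·x̄ = [-3]
S = H·P̄·Hᵀ + R = [27]
K = P̄·Hᵀ·S⁻¹ = [-4/9; 2/9]
x' = x̄ + K·y = [-14/3, -5/3]
P' = (I − K·H)·P̄ = [44/3 20/3; 20/3 11/3]

x' = [-14/3, -5/3]
P' = [44/3 20/3; 20/3 11/3]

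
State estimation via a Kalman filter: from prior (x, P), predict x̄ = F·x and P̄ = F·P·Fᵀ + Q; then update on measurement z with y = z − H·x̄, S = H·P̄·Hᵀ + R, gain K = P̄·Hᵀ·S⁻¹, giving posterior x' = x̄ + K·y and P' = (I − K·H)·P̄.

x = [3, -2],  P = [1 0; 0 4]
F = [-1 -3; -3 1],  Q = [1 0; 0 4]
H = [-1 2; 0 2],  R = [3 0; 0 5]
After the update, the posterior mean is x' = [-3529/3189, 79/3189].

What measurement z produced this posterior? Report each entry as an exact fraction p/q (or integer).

z = [1, 2]

x̄ = F·x = [3, -11]
P̄ = F·P·Fᵀ + Q = [38 -9; -9 17]
S = H·P̄·Hᵀ + R = [145 86; 86 73]
K = P̄·Hᵀ·S⁻¹ = [-2540/3189 2206/3189; 215/3189 1232/3189]
x' − x̄ = [-13096/3189, 35158/3189] = K·y
y = (KᵀK)⁻¹·Kᵀ·(x' − x̄) = [26, 24]
z = y + H·x̄ = [26, 24] + [-25, -22] = [1, 2]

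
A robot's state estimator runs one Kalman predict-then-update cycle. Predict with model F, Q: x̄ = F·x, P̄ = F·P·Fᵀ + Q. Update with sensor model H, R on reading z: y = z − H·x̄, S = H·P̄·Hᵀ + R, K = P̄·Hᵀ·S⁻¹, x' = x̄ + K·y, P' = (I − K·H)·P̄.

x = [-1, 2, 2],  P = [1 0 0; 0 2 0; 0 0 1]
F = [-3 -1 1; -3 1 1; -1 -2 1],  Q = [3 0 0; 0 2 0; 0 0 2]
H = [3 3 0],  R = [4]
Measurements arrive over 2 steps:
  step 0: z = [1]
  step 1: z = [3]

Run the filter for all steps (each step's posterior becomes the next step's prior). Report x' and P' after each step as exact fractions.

step 0: x' = [-774/409, 949/409, -1105/409], P' = [1374/409 -1282/409 1616/409; -1282/409 1370/409 -1584/409; 1616/409 -1584/409 4332/409]
step 1: x' = [-298799/272113, 579012/272113, -1257153/272113], P' = [853826/272113 -810998/272113 1532032/272113; -810998/272113 888382/272113 -1552304/272113; 1532032/272113 -1552304/272113 6074636/272113]

step 0: x̄ = F·x = [3, 7, -1]
step 0: P̄ = F·P·Fᵀ + Q = [15 8 8; 8 14 0; 8 0 12]
step 0: y = z − H·x̄ = [-29]
step 0: S = H·P̄·Hᵀ + R = [409]
step 0: K = P̄·Hᵀ·S⁻¹ = [69/409; 66/409; 24/409]
step 0: x' = x̄ + K·y = [-774/409, 949/409, -1105/409]
step 0: P' = (I − K·H)·P̄ = [1374/409 -1282/409 1616/409; -1282/409 1370/409 -1584/409; 1616/409 -1584/409 4332/409]
step 1: x̄ = F·x = [268/409, 2166/409, -2229/409]
step 1: P̄ = F·P·Fᵀ + Q = [5075/409 5632/409 508/409; 5632/409 13714/409 -5576/409; 508/409 -5576/409 9980/409]
step 1: y = z − H·x̄ = [-6075/409]
step 1: S = H·P̄·Hᵀ + R = [272113/409]
step 1: K = P̄·Hᵀ·S⁻¹ = [32121/272113; 58038/272113; -15204/272113]
step 1: x' = x̄ + K·y = [-298799/272113, 579012/272113, -1257153/272113]
step 1: P' = (I − K·H)·P̄ = [853826/272113 -810998/272113 1532032/272113; -810998/272113 888382/272113 -1552304/272113; 1532032/272113 -1552304/272113 6074636/272113]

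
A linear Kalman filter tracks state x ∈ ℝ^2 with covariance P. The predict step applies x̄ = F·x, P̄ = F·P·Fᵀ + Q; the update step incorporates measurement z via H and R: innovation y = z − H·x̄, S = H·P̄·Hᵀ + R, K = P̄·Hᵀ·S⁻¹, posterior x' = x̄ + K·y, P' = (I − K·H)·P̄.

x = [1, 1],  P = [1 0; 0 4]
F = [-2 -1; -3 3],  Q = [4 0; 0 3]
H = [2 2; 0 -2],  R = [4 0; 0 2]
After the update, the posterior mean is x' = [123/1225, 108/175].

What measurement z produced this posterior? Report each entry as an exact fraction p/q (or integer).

x̄ = F·x = [-3, 0]
P̄ = F·P·Fᵀ + Q = [12 -6; -6 48]
S = H·P̄·Hᵀ + R = [196 -168; -168 194]
K = P̄·Hᵀ·S⁻¹ = [543/1225 78/175; 3/175 -12/25]
x' − x̄ = [3798/1225, 108/175] = K·y
y = (KᵀK)⁻¹·Kᵀ·(x' − x̄) = [8, -1]
z = y + H·x̄ = [8, -1] + [-6, 0] = [2, -1]

z = [2, -1]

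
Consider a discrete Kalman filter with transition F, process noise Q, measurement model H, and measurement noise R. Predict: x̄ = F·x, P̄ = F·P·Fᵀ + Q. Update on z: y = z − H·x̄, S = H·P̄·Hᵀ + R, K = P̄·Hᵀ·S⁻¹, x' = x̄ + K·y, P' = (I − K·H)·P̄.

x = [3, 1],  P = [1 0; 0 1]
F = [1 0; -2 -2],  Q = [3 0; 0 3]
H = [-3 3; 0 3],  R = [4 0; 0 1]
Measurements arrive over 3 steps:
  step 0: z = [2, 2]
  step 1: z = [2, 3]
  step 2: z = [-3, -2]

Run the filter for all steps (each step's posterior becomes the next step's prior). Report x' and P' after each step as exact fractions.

step 0: x' = [459/3811, 2389/3811], P' = [1816/3811 352/3811; 352/3811 404/3811]
step 1: x' = [1438260/7366813, 6881350/7366813], P' = [3449371/7366813 661931/7366813; 661931/7366813 771791/7366813]
step 2: x' = [3454127268/14096229247, -9993546563/14096229247], P' = [6600078550/14096229247 1266685446/14096229247; 1266685446/14096229247 1476698002/14096229247]

step 0: x̄ = F·x = [3, -8]
step 0: P̄ = F·P·Fᵀ + Q = [4 -2; -2 11]
step 0: y = z − H·x̄ = [35, 26]
step 0: S = H·P̄·Hᵀ + R = [175 117; 117 100]
step 0: K = P̄·Hᵀ·S⁻¹ = [-1098/3811 1056/3811; 39/3811 1212/3811]
step 0: x' = x̄ + K·y = [459/3811, 2389/3811]
step 0: P' = (I − K·H)·P̄ = [1816/3811 352/3811; 352/3811 404/3811]
step 1: x̄ = F·x = [459/3811, -5696/3811]
step 1: P̄ = F·P·Fᵀ + Q = [13249/3811 -4336/3811; -4336/3811 23129/3811]
step 1: y = z − H·x̄ = [26087/3811, 28521/3811]
step 1: S = H·P̄·Hᵀ + R = [420694/3811 247185/3811; 247185/3811 211972/3811]
step 1: K = P̄·Hᵀ·S⁻¹ = [-2090580/7366813 1985793/7366813; 82395/7366813 2315373/7366813]
step 1: x' = x̄ + K·y = [1438260/7366813, 6881350/7366813]
step 1: P' = (I − K·H)·P̄ = [3449371/7366813 661931/7366813; 661931/7366813 771791/7366813]
step 2: x̄ = F·x = [1438260/7366813, -16639220/7366813]
step 2: P̄ = F·P·Fᵀ + Q = [25549810/7366813 -8222604/7366813; -8222604/7366813 44280535/7366813]
step 2: y = z − H·x̄ = [32132001/7366813, 35184034/7366813]
step 2: S = H·P̄·Hᵀ + R = [805947229/7366813 472528251/7366813; 472528251/7366813 405891628/7366813]
step 2: K = P̄·Hᵀ·S⁻¹ = [-4000044828/14096229247 3800056338/14096229247; 157509417/14096229247 4430094006/14096229247]
step 2: x' = x̄ + K·y = [3454127268/14096229247, -9993546563/14096229247]
step 2: P' = (I − K·H)·P̄ = [6600078550/14096229247 1266685446/14096229247; 1266685446/14096229247 1476698002/14096229247]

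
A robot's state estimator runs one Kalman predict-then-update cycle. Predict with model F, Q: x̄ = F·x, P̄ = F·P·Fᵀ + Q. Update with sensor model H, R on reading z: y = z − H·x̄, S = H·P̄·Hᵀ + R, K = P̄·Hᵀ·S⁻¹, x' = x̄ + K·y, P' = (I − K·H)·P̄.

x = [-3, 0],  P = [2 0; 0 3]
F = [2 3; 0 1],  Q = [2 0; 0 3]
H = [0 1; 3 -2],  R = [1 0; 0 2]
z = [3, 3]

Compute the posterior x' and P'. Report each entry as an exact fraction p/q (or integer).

x' = [1059/383, 2079/766]
P' = [230/383 216/383; 216/383 1281/1532]

x̄ = F·x = [-6, 0]
P̄ = F·P·Fᵀ + Q = [37 9; 9 6]
y = z − H·x̄ = [3, 21]
S = H·P̄·Hᵀ + R = [7 15; 15 251]
K = P̄·Hᵀ·S⁻¹ = [216/383 129/383; 1281/1532 15/1532]
x' = x̄ + K·y = [1059/383, 2079/766]
P' = (I − K·H)·P̄ = [230/383 216/383; 216/383 1281/1532]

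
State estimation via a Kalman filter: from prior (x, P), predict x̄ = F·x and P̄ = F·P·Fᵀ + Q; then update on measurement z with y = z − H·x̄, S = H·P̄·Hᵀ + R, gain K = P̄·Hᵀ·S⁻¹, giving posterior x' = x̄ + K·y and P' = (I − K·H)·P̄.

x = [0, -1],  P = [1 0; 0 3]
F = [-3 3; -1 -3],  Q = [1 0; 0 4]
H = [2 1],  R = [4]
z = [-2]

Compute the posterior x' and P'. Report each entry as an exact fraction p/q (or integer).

x̄ = F·x = [-3, 3]
P̄ = F·P·Fᵀ + Q = [37 -24; -24 32]
y = z − H·x̄ = [1]
S = H·P̄·Hᵀ + R = [88]
K = P̄·Hᵀ·S⁻¹ = [25/44; -2/11]
x' = x̄ + K·y = [-107/44, 31/11]
P' = (I − K·H)·P̄ = [189/22 -164/11; -164/11 320/11]

x' = [-107/44, 31/11]
P' = [189/22 -164/11; -164/11 320/11]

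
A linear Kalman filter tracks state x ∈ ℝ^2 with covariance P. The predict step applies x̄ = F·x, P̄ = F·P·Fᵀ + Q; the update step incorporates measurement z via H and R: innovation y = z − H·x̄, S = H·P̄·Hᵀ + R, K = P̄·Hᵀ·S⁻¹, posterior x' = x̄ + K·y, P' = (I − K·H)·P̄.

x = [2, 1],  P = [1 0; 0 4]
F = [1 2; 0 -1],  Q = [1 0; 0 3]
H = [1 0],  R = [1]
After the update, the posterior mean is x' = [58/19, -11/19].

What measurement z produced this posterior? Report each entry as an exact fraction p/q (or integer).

x̄ = F·x = [4, -1]
P̄ = F·P·Fᵀ + Q = [18 -8; -8 7]
S = H·P̄·Hᵀ + R = [19]
K = P̄·Hᵀ·S⁻¹ = [18/19; -8/19]
x' − x̄ = [-18/19, 8/19] = K·y
y = (KᵀK)⁻¹·Kᵀ·(x' − x̄) = [-1]
z = y + H·x̄ = [-1] + [4] = [3]

z = [3]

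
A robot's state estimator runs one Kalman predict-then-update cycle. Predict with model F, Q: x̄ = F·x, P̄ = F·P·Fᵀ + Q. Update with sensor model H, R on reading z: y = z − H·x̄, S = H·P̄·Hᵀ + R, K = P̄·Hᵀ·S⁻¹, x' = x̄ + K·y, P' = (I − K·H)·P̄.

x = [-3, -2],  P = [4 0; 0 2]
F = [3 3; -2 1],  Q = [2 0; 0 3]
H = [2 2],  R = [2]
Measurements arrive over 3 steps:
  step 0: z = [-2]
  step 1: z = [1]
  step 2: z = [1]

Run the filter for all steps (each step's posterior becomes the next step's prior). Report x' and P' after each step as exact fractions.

step 0: x' = [-485/83, 392/83], P' = [1760/83 -1722/83; -1722/83 1725/83]
step 1: x' = [-115769/32081, 132851/32081], P' = [204381/32081 -204065/32081; -204065/32081 219748/32081]
step 2: x' = [923620/4528549, 1740249/4528549], P' = [25382725/4528549 -25129419/4528549; -25129419/4528549 27124347/4528549]

step 0: x̄ = F·x = [-15, 4]
step 0: P̄ = F·P·Fᵀ + Q = [56 -18; -18 21]
step 0: y = z − H·x̄ = [20]
step 0: S = H·P̄·Hᵀ + R = [166]
step 0: K = P̄·Hᵀ·S⁻¹ = [38/83; 3/83]
step 0: x' = x̄ + K·y = [-485/83, 392/83]
step 0: P' = (I − K·H)·P̄ = [1760/83 -1722/83; -1722/83 1725/83]
step 1: x̄ = F·x = [-279/83, 1362/83]
step 1: P̄ = F·P·Fᵀ + Q = [535/83 -219/83; -219/83 15902/83]
step 1: y = z − H·x̄ = [-2083/83]
step 1: S = H·P̄·Hᵀ + R = [64162/83]
step 1: K = P̄·Hᵀ·S⁻¹ = [316/32081; 15683/32081]
step 1: x' = x̄ + K·y = [-115769/32081, 132851/32081]
step 1: P' = (I − K·H)·P̄ = [204381/32081 -204065/32081; -204065/32081 219748/32081]
step 2: x̄ = F·x = [51246/32081, 364389/32081]
step 2: P̄ = F·P·Fᵀ + Q = [208153/32081 45153/32081; 45153/32081 1949775/32081]
step 2: y = z − H·x̄ = [-799189/32081]
step 2: S = H·P̄·Hᵀ + R = [9057098/32081]
step 2: K = P̄·Hᵀ·S⁻¹ = [253306/4528549; 1994928/4528549]
step 2: x' = x̄ + K·y = [923620/4528549, 1740249/4528549]
step 2: P' = (I − K·H)·P̄ = [25382725/4528549 -25129419/4528549; -25129419/4528549 27124347/4528549]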